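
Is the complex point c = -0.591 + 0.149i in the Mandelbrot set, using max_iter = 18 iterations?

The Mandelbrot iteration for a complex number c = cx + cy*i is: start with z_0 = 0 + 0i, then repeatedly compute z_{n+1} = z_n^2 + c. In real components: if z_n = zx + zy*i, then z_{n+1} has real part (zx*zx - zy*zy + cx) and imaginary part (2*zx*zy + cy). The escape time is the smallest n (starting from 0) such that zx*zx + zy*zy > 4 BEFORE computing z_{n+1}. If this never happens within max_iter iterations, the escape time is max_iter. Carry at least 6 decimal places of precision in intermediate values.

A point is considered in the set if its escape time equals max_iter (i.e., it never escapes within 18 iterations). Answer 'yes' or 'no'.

Answer: yes

Derivation:
z_0 = 0 + 0i, c = -0.5910 + 0.1490i
Iter 1: z = -0.5910 + 0.1490i, |z|^2 = 0.3715
Iter 2: z = -0.2639 + -0.0271i, |z|^2 = 0.0704
Iter 3: z = -0.5221 + 0.1633i, |z|^2 = 0.2992
Iter 4: z = -0.3451 + -0.0215i, |z|^2 = 0.1196
Iter 5: z = -0.4724 + 0.1639i, |z|^2 = 0.2500
Iter 6: z = -0.3947 + -0.0058i, |z|^2 = 0.1558
Iter 7: z = -0.4352 + 0.1536i, |z|^2 = 0.2130
Iter 8: z = -0.4252 + 0.0153i, |z|^2 = 0.1810
Iter 9: z = -0.4105 + 0.1360i, |z|^2 = 0.1870
Iter 10: z = -0.4410 + 0.0374i, |z|^2 = 0.1959
Iter 11: z = -0.3979 + 0.1160i, |z|^2 = 0.1718
Iter 12: z = -0.4461 + 0.0567i, |z|^2 = 0.2022
Iter 13: z = -0.3952 + 0.0985i, |z|^2 = 0.1659
Iter 14: z = -0.4445 + 0.0712i, |z|^2 = 0.2027
Iter 15: z = -0.3985 + 0.0857i, |z|^2 = 0.1661
Iter 16: z = -0.4396 + 0.0807i, |z|^2 = 0.1997
Iter 17: z = -0.4043 + 0.0781i, |z|^2 = 0.1695
Did not escape in 18 iterations → in set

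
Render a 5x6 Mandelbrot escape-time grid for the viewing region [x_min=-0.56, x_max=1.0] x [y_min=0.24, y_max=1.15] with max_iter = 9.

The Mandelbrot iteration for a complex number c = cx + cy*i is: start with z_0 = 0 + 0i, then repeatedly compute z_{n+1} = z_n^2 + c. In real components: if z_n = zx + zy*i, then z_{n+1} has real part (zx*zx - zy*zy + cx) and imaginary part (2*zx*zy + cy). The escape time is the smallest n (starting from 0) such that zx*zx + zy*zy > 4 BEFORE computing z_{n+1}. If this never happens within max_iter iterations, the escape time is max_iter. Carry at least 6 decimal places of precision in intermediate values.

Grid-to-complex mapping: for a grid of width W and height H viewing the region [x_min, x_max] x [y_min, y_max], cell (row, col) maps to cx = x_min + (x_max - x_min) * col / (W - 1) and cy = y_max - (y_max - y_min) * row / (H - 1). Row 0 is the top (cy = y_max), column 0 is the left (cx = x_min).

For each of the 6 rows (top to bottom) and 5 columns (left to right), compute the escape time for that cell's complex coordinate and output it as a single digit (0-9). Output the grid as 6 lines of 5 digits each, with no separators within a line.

Answer: 35322
49422
59532
99932
99942
99942

Derivation:
(row=0, col=0): c = -0.5600 + 1.1500i → escape time 3
(row=0, col=1): c = -0.1700 + 1.1500i → escape time 5
(row=0, col=2): c = 0.2200 + 1.1500i → escape time 3
(row=0, col=3): c = 0.6100 + 1.1500i → escape time 2
(row=0, col=4): c = 1.0000 + 1.1500i → escape time 2
(row=1, col=0): c = -0.5600 + 0.9680i → escape time 4
(row=1, col=1): c = -0.1700 + 0.9680i → escape time 9
(row=1, col=2): c = 0.2200 + 0.9680i → escape time 4
(row=1, col=3): c = 0.6100 + 0.9680i → escape time 2
(row=1, col=4): c = 1.0000 + 0.9680i → escape time 2
(row=2, col=0): c = -0.5600 + 0.7860i → escape time 5
(row=2, col=1): c = -0.1700 + 0.7860i → escape time 9
(row=2, col=2): c = 0.2200 + 0.7860i → escape time 5
(row=2, col=3): c = 0.6100 + 0.7860i → escape time 3
(row=2, col=4): c = 1.0000 + 0.7860i → escape time 2
(row=3, col=0): c = -0.5600 + 0.6040i → escape time 9
(row=3, col=1): c = -0.1700 + 0.6040i → escape time 9
(row=3, col=2): c = 0.2200 + 0.6040i → escape time 9
(row=3, col=3): c = 0.6100 + 0.6040i → escape time 3
(row=3, col=4): c = 1.0000 + 0.6040i → escape time 2
(row=4, col=0): c = -0.5600 + 0.4220i → escape time 9
(row=4, col=1): c = -0.1700 + 0.4220i → escape time 9
(row=4, col=2): c = 0.2200 + 0.4220i → escape time 9
(row=4, col=3): c = 0.6100 + 0.4220i → escape time 4
(row=4, col=4): c = 1.0000 + 0.4220i → escape time 2
(row=5, col=0): c = -0.5600 + 0.2400i → escape time 9
(row=5, col=1): c = -0.1700 + 0.2400i → escape time 9
(row=5, col=2): c = 0.2200 + 0.2400i → escape time 9
(row=5, col=3): c = 0.6100 + 0.2400i → escape time 4
(row=5, col=4): c = 1.0000 + 0.2400i → escape time 2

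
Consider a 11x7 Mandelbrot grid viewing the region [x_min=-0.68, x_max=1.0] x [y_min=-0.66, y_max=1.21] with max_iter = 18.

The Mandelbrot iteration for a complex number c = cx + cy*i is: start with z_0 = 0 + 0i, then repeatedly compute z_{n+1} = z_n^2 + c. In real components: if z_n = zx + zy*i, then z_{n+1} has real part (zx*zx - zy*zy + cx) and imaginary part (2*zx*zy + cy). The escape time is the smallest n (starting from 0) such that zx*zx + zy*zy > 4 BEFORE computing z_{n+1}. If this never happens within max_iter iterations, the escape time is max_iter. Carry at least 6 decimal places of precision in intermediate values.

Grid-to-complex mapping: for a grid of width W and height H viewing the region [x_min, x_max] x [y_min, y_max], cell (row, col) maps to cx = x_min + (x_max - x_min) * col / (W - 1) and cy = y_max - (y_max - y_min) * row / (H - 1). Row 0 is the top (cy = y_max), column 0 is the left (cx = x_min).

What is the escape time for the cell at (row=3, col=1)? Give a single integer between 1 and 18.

Answer: 18

Derivation:
z_0 = 0 + 0i, c = -0.5120 + 0.2750i
Iter 1: z = -0.5120 + 0.2750i, |z|^2 = 0.3378
Iter 2: z = -0.3255 + -0.0066i, |z|^2 = 0.1060
Iter 3: z = -0.4061 + 0.2793i, |z|^2 = 0.2429
Iter 4: z = -0.4251 + 0.0482i, |z|^2 = 0.1830
Iter 5: z = -0.3336 + 0.2341i, |z|^2 = 0.1661
Iter 6: z = -0.4555 + 0.1188i, |z|^2 = 0.2216
Iter 7: z = -0.3187 + 0.1668i, |z|^2 = 0.1293
Iter 8: z = -0.4383 + 0.1687i, |z|^2 = 0.2205
Iter 9: z = -0.3484 + 0.1271i, |z|^2 = 0.1375
Iter 10: z = -0.4068 + 0.1864i, |z|^2 = 0.2002
Iter 11: z = -0.3813 + 0.1233i, |z|^2 = 0.1606
Iter 12: z = -0.3818 + 0.1810i, |z|^2 = 0.1785
Iter 13: z = -0.3990 + 0.1368i, |z|^2 = 0.1779
Iter 14: z = -0.3716 + 0.1658i, |z|^2 = 0.1656
Iter 15: z = -0.4014 + 0.1518i, |z|^2 = 0.1842
Iter 16: z = -0.3739 + 0.1531i, |z|^2 = 0.1632
Iter 17: z = -0.3957 + 0.1605i, |z|^2 = 0.1823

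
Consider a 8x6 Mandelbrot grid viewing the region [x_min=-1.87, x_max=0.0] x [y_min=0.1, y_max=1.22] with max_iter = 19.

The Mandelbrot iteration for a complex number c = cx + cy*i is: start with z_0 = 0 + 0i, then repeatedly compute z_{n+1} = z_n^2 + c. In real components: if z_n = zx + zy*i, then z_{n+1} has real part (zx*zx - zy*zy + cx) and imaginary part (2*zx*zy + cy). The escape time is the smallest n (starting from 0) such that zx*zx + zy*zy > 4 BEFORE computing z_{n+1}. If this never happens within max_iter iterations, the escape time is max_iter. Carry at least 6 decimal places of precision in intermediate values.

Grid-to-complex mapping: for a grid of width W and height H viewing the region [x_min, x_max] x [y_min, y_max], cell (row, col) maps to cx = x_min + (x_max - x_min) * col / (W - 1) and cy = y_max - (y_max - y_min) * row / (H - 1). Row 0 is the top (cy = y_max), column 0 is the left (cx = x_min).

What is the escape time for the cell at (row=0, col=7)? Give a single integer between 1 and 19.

z_0 = 0 + 0i, c = -0.0000 + 1.2200i
Iter 1: z = -0.0000 + 1.2200i, |z|^2 = 1.4884
Iter 2: z = -1.4884 + 1.2200i, |z|^2 = 3.7037
Iter 3: z = 0.7269 + -2.4117i, |z|^2 = 6.3447
Escaped at iteration 3

Answer: 3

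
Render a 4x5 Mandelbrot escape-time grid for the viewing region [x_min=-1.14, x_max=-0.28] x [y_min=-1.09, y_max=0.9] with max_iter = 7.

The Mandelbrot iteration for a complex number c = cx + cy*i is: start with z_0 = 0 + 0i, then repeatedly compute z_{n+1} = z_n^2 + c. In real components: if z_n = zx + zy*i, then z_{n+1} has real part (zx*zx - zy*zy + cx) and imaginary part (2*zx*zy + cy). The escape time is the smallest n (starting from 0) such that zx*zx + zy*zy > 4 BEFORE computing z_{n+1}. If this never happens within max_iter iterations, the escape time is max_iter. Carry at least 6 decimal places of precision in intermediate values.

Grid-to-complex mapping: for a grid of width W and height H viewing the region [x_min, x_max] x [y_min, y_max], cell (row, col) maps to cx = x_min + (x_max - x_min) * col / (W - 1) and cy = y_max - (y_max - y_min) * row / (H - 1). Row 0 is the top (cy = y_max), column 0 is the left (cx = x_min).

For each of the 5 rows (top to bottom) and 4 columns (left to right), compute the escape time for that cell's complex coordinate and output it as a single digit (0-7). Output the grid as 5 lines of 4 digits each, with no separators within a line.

(row=0, col=0): c = -1.1400 + 0.9000i → escape time 3
(row=0, col=1): c = -0.8533 + 0.9000i → escape time 3
(row=0, col=2): c = -0.5667 + 0.9000i → escape time 4
(row=0, col=3): c = -0.2800 + 0.9000i → escape time 7
(row=1, col=0): c = -1.1400 + 0.4025i → escape time 7
(row=1, col=1): c = -0.8533 + 0.4025i → escape time 7
(row=1, col=2): c = -0.5667 + 0.4025i → escape time 7
(row=1, col=3): c = -0.2800 + 0.4025i → escape time 7
(row=2, col=0): c = -1.1400 + -0.0950i → escape time 7
(row=2, col=1): c = -0.8533 + -0.0950i → escape time 7
(row=2, col=2): c = -0.5667 + -0.0950i → escape time 7
(row=2, col=3): c = -0.2800 + -0.0950i → escape time 7
(row=3, col=0): c = -1.1400 + -0.5925i → escape time 4
(row=3, col=1): c = -0.8533 + -0.5925i → escape time 5
(row=3, col=2): c = -0.5667 + -0.5925i → escape time 7
(row=3, col=3): c = -0.2800 + -0.5925i → escape time 7
(row=4, col=0): c = -1.1400 + -1.0900i → escape time 3
(row=4, col=1): c = -0.8533 + -1.0900i → escape time 3
(row=4, col=2): c = -0.5667 + -1.0900i → escape time 3
(row=4, col=3): c = -0.2800 + -1.0900i → escape time 5

Answer: 3347
7777
7777
4577
3335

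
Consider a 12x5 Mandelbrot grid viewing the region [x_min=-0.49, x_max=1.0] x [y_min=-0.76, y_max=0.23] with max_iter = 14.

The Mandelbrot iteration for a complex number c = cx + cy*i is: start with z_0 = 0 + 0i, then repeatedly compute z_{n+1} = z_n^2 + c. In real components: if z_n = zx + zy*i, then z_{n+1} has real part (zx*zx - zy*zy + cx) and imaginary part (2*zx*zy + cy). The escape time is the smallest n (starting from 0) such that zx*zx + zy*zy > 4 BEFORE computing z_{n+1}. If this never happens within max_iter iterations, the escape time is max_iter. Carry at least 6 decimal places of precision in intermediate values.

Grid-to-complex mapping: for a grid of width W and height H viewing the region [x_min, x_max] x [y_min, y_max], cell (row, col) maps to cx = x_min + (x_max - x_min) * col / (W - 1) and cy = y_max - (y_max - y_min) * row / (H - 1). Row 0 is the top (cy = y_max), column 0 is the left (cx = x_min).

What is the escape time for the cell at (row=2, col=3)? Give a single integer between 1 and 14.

z_0 = 0 + 0i, c = -0.0836 + -0.2650i
Iter 1: z = -0.0836 + -0.2650i, |z|^2 = 0.0772
Iter 2: z = -0.1469 + -0.2207i, |z|^2 = 0.0703
Iter 3: z = -0.1108 + -0.2002i, |z|^2 = 0.0523
Iter 4: z = -0.1114 + -0.2207i, |z|^2 = 0.0611
Iter 5: z = -0.1199 + -0.2158i, |z|^2 = 0.0610
Iter 6: z = -0.1158 + -0.2132i, |z|^2 = 0.0589
Iter 7: z = -0.1157 + -0.2156i, |z|^2 = 0.0599
Iter 8: z = -0.1167 + -0.2151i, |z|^2 = 0.0599
Iter 9: z = -0.1163 + -0.2148i, |z|^2 = 0.0597
Iter 10: z = -0.1162 + -0.2150i, |z|^2 = 0.0598
Iter 11: z = -0.1164 + -0.2150i, |z|^2 = 0.0598
Iter 12: z = -0.1163 + -0.2150i, |z|^2 = 0.0597
Iter 13: z = -0.1163 + -0.2150i, |z|^2 = 0.0598

Answer: 14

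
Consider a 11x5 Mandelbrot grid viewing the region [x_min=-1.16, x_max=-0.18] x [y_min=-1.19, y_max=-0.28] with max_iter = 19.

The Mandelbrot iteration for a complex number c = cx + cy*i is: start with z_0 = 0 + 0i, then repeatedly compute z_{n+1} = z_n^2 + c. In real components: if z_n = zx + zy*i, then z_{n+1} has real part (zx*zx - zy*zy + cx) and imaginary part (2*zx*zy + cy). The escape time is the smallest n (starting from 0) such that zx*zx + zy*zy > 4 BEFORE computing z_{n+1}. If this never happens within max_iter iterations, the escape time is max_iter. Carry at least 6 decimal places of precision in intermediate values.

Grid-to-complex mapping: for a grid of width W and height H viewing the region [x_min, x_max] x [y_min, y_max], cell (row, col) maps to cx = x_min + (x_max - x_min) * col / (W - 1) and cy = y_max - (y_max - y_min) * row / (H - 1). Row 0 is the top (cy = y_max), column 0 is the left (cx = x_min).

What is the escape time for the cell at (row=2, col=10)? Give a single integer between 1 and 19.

Answer: 19

Derivation:
z_0 = 0 + 0i, c = -0.1800 + -0.7350i
Iter 1: z = -0.1800 + -0.7350i, |z|^2 = 0.5726
Iter 2: z = -0.6878 + -0.4704i, |z|^2 = 0.6944
Iter 3: z = 0.0718 + -0.0879i, |z|^2 = 0.0129
Iter 4: z = -0.1826 + -0.7476i, |z|^2 = 0.5923
Iter 5: z = -0.7056 + -0.4620i, |z|^2 = 0.7114
Iter 6: z = 0.1044 + -0.0830i, |z|^2 = 0.0178
Iter 7: z = -0.1760 + -0.7523i, |z|^2 = 0.5970
Iter 8: z = -0.7150 + -0.4702i, |z|^2 = 0.7324
Iter 9: z = 0.1102 + -0.0626i, |z|^2 = 0.0161
Iter 10: z = -0.1718 + -0.7488i, |z|^2 = 0.5902
Iter 11: z = -0.7112 + -0.4778i, |z|^2 = 0.7340
Iter 12: z = 0.0975 + -0.0555i, |z|^2 = 0.0126
Iter 13: z = -0.1736 + -0.7458i, |z|^2 = 0.5864
Iter 14: z = -0.7061 + -0.4761i, |z|^2 = 0.7253
Iter 15: z = 0.0919 + -0.0626i, |z|^2 = 0.0124
Iter 16: z = -0.1755 + -0.7465i, |z|^2 = 0.5881
Iter 17: z = -0.7065 + -0.4730i, |z|^2 = 0.7229
Iter 18: z = 0.0954 + -0.0666i, |z|^2 = 0.0135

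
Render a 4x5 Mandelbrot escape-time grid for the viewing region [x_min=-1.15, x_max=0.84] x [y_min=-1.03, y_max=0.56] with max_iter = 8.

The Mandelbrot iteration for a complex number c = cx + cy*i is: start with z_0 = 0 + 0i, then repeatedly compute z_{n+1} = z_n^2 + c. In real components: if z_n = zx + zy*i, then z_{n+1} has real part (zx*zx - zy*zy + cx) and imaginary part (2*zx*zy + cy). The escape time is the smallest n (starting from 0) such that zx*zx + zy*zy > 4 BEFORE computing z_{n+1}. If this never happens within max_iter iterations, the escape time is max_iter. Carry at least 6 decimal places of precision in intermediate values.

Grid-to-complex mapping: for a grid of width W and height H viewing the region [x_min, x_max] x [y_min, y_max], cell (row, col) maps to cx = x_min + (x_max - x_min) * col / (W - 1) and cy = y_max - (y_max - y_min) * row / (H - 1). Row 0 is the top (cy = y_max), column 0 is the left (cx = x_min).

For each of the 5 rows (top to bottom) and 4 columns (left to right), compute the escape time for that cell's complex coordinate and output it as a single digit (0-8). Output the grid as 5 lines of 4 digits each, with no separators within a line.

(row=0, col=0): c = -1.1500 + 0.5600i → escape time 4
(row=0, col=1): c = -0.4867 + 0.5600i → escape time 8
(row=0, col=2): c = 0.1767 + 0.5600i → escape time 8
(row=0, col=3): c = 0.8400 + 0.5600i → escape time 3
(row=1, col=0): c = -1.1500 + 0.1625i → escape time 8
(row=1, col=1): c = -0.4867 + 0.1625i → escape time 8
(row=1, col=2): c = 0.1767 + 0.1625i → escape time 8
(row=1, col=3): c = 0.8400 + 0.1625i → escape time 3
(row=2, col=0): c = -1.1500 + -0.2350i → escape time 8
(row=2, col=1): c = -0.4867 + -0.2350i → escape time 8
(row=2, col=2): c = 0.1767 + -0.2350i → escape time 8
(row=2, col=3): c = 0.8400 + -0.2350i → escape time 3
(row=3, col=0): c = -1.1500 + -0.6325i → escape time 3
(row=3, col=1): c = -0.4867 + -0.6325i → escape time 8
(row=3, col=2): c = 0.1767 + -0.6325i → escape time 8
(row=3, col=3): c = 0.8400 + -0.6325i → escape time 2
(row=4, col=0): c = -1.1500 + -1.0300i → escape time 3
(row=4, col=1): c = -0.4867 + -1.0300i → escape time 4
(row=4, col=2): c = 0.1767 + -1.0300i → escape time 4
(row=4, col=3): c = 0.8400 + -1.0300i → escape time 2

Answer: 4883
8883
8883
3882
3442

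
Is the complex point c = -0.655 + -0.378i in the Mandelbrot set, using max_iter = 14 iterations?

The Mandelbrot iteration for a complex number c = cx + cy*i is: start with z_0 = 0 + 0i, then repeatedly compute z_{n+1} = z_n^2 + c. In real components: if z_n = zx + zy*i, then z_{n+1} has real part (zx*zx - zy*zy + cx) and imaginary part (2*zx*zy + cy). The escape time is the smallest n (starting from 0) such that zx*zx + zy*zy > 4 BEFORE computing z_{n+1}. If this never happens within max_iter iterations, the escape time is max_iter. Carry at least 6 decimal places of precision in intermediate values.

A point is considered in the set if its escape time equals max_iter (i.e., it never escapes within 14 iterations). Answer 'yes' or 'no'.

Answer: yes

Derivation:
z_0 = 0 + 0i, c = -0.6550 + -0.3780i
Iter 1: z = -0.6550 + -0.3780i, |z|^2 = 0.5719
Iter 2: z = -0.3689 + 0.1172i, |z|^2 = 0.1498
Iter 3: z = -0.5327 + -0.4644i, |z|^2 = 0.4995
Iter 4: z = -0.5870 + 0.1168i, |z|^2 = 0.3582
Iter 5: z = -0.3241 + -0.5151i, |z|^2 = 0.3704
Iter 6: z = -0.8153 + -0.0441i, |z|^2 = 0.6666
Iter 7: z = 0.0078 + -0.3061i, |z|^2 = 0.0938
Iter 8: z = -0.7486 + -0.3827i, |z|^2 = 0.7070
Iter 9: z = -0.2410 + 0.1951i, |z|^2 = 0.0962
Iter 10: z = -0.6350 + -0.4720i, |z|^2 = 0.6260
Iter 11: z = -0.4747 + 0.2215i, |z|^2 = 0.2743
Iter 12: z = -0.4787 + -0.5882i, |z|^2 = 0.5752
Iter 13: z = -0.7718 + 0.1852i, |z|^2 = 0.6300
Did not escape in 14 iterations → in set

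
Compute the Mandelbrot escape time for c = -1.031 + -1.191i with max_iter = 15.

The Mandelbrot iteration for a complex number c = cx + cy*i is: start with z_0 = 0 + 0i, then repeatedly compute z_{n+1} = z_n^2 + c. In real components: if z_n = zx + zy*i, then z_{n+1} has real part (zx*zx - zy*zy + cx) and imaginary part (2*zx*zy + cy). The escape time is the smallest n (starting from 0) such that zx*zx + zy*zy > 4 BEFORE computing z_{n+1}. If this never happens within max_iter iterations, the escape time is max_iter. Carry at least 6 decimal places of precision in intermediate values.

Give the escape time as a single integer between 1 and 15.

Answer: 3

Derivation:
z_0 = 0 + 0i, c = -1.0310 + -1.1910i
Iter 1: z = -1.0310 + -1.1910i, |z|^2 = 2.4814
Iter 2: z = -1.3865 + 1.2648i, |z|^2 = 3.5223
Iter 3: z = -0.7084 + -4.6985i, |z|^2 = 22.5773
Escaped at iteration 3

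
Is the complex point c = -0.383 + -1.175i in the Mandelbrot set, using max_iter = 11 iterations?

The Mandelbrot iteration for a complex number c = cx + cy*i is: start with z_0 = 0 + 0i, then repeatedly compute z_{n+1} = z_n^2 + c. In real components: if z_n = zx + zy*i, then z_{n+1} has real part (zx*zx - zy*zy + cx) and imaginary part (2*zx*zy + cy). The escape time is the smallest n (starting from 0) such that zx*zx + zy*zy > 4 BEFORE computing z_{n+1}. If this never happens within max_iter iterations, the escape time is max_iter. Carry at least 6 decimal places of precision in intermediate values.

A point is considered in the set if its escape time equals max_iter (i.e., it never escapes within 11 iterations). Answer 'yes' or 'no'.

Answer: no

Derivation:
z_0 = 0 + 0i, c = -0.3830 + -1.1750i
Iter 1: z = -0.3830 + -1.1750i, |z|^2 = 1.5273
Iter 2: z = -1.6169 + -0.2750i, |z|^2 = 2.6901
Iter 3: z = 2.1559 + -0.2858i, |z|^2 = 4.7295
Escaped at iteration 3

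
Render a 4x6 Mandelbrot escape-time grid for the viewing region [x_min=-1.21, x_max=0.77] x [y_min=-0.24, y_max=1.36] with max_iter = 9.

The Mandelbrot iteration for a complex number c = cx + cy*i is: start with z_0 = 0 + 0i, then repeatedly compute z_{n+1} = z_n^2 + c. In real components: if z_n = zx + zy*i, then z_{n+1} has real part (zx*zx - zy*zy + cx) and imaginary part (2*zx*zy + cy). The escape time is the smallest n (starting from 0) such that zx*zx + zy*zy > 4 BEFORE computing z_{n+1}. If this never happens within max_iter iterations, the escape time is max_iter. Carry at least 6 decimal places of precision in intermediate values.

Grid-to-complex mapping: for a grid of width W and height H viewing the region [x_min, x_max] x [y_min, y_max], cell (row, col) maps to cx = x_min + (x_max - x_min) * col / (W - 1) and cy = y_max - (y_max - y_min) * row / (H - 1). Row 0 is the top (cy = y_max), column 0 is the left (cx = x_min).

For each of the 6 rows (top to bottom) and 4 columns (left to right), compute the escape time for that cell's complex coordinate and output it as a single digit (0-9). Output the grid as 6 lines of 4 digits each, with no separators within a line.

Answer: 2222
3442
3782
7993
9993
9993

Derivation:
(row=0, col=0): c = -1.2100 + 1.3600i → escape time 2
(row=0, col=1): c = -0.5500 + 1.3600i → escape time 2
(row=0, col=2): c = 0.1100 + 1.3600i → escape time 2
(row=0, col=3): c = 0.7700 + 1.3600i → escape time 2
(row=1, col=0): c = -1.2100 + 1.0400i → escape time 3
(row=1, col=1): c = -0.5500 + 1.0400i → escape time 4
(row=1, col=2): c = 0.1100 + 1.0400i → escape time 4
(row=1, col=3): c = 0.7700 + 1.0400i → escape time 2
(row=2, col=0): c = -1.2100 + 0.7200i → escape time 3
(row=2, col=1): c = -0.5500 + 0.7200i → escape time 7
(row=2, col=2): c = 0.1100 + 0.7200i → escape time 8
(row=2, col=3): c = 0.7700 + 0.7200i → escape time 2
(row=3, col=0): c = -1.2100 + 0.4000i → escape time 7
(row=3, col=1): c = -0.5500 + 0.4000i → escape time 9
(row=3, col=2): c = 0.1100 + 0.4000i → escape time 9
(row=3, col=3): c = 0.7700 + 0.4000i → escape time 3
(row=4, col=0): c = -1.2100 + 0.0800i → escape time 9
(row=4, col=1): c = -0.5500 + 0.0800i → escape time 9
(row=4, col=2): c = 0.1100 + 0.0800i → escape time 9
(row=4, col=3): c = 0.7700 + 0.0800i → escape time 3
(row=5, col=0): c = -1.2100 + -0.2400i → escape time 9
(row=5, col=1): c = -0.5500 + -0.2400i → escape time 9
(row=5, col=2): c = 0.1100 + -0.2400i → escape time 9
(row=5, col=3): c = 0.7700 + -0.2400i → escape time 3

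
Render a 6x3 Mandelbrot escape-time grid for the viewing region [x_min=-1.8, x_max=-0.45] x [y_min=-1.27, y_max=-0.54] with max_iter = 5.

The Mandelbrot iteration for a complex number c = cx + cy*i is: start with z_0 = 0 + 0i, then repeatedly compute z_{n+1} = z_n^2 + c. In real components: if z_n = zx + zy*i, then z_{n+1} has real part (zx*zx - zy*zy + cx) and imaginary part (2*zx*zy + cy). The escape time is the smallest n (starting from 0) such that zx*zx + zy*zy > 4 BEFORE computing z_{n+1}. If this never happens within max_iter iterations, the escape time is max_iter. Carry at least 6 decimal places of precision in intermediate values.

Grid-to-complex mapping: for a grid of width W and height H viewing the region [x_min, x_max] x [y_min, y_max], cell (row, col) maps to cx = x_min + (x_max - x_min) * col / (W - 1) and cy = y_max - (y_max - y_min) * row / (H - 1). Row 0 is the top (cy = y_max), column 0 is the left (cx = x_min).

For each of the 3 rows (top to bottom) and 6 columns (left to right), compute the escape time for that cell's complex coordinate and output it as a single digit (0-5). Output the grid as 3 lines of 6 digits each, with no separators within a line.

Answer: 334555
133345
122233

Derivation:
(row=0, col=0): c = -1.8000 + -0.5400i → escape time 3
(row=0, col=1): c = -1.5300 + -0.5400i → escape time 3
(row=0, col=2): c = -1.2600 + -0.5400i → escape time 4
(row=0, col=3): c = -0.9900 + -0.5400i → escape time 5
(row=0, col=4): c = -0.7200 + -0.5400i → escape time 5
(row=0, col=5): c = -0.4500 + -0.5400i → escape time 5
(row=1, col=0): c = -1.8000 + -0.9050i → escape time 1
(row=1, col=1): c = -1.5300 + -0.9050i → escape time 3
(row=1, col=2): c = -1.2600 + -0.9050i → escape time 3
(row=1, col=3): c = -0.9900 + -0.9050i → escape time 3
(row=1, col=4): c = -0.7200 + -0.9050i → escape time 4
(row=1, col=5): c = -0.4500 + -0.9050i → escape time 5
(row=2, col=0): c = -1.8000 + -1.2700i → escape time 1
(row=2, col=1): c = -1.5300 + -1.2700i → escape time 2
(row=2, col=2): c = -1.2600 + -1.2700i → escape time 2
(row=2, col=3): c = -0.9900 + -1.2700i → escape time 2
(row=2, col=4): c = -0.7200 + -1.2700i → escape time 3
(row=2, col=5): c = -0.4500 + -1.2700i → escape time 3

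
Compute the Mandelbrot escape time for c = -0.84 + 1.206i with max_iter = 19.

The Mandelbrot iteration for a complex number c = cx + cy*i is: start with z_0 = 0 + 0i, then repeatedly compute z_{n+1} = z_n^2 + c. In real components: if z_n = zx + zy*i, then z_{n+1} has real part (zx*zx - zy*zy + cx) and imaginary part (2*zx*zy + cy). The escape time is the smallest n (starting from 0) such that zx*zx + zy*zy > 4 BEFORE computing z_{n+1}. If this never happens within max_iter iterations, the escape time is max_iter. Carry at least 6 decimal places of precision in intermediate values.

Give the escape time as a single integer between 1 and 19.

Answer: 3

Derivation:
z_0 = 0 + 0i, c = -0.8400 + 1.2060i
Iter 1: z = -0.8400 + 1.2060i, |z|^2 = 2.1600
Iter 2: z = -1.5888 + -0.8201i, |z|^2 = 3.1969
Iter 3: z = 1.0119 + 3.8119i, |z|^2 = 15.5548
Escaped at iteration 3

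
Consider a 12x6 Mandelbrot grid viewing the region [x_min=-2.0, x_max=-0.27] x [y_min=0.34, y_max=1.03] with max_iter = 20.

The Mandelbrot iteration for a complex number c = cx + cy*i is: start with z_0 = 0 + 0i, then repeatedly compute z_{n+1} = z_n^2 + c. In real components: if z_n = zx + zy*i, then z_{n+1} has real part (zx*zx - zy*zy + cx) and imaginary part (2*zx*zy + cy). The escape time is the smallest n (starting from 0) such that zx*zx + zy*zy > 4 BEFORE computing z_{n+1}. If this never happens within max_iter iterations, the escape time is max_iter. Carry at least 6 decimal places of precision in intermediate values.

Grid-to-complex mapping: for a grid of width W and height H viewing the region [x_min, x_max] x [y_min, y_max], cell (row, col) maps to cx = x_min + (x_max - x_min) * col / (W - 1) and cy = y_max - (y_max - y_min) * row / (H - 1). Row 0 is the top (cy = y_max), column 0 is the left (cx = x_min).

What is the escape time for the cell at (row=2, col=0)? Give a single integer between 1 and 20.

z_0 = 0 + 0i, c = -2.0000 + 0.7540i
Iter 1: z = -2.0000 + 0.7540i, |z|^2 = 4.5685
Escaped at iteration 1

Answer: 1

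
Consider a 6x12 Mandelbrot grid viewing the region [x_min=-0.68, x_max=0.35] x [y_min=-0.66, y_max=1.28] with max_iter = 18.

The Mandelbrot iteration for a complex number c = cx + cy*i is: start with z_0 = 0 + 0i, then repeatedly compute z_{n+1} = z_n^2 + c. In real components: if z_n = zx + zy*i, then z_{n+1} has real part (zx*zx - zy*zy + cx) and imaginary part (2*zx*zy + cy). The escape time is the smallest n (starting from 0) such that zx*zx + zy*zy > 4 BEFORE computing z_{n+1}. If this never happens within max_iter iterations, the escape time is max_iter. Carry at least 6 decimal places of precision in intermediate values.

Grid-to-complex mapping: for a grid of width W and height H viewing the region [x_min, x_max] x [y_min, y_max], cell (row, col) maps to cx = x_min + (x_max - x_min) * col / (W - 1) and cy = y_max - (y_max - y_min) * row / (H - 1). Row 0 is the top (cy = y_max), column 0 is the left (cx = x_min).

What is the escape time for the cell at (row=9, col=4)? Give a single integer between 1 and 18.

Answer: 18

Derivation:
z_0 = 0 + 0i, c = 0.1440 + -0.3073i
Iter 1: z = 0.1440 + -0.3073i, |z|^2 = 0.1152
Iter 2: z = 0.0703 + -0.3958i, |z|^2 = 0.1616
Iter 3: z = -0.0077 + -0.3629i, |z|^2 = 0.1318
Iter 4: z = 0.0123 + -0.3017i, |z|^2 = 0.0912
Iter 5: z = 0.0531 + -0.3147i, |z|^2 = 0.1019
Iter 6: z = 0.0478 + -0.3407i, |z|^2 = 0.1184
Iter 7: z = 0.0302 + -0.3398i, |z|^2 = 0.1164
Iter 8: z = 0.0294 + -0.3278i, |z|^2 = 0.1083
Iter 9: z = 0.0374 + -0.3266i, |z|^2 = 0.1080
Iter 10: z = 0.0388 + -0.3317i, |z|^2 = 0.1115
Iter 11: z = 0.0355 + -0.3330i, |z|^2 = 0.1121
Iter 12: z = 0.0344 + -0.3309i, |z|^2 = 0.1107
Iter 13: z = 0.0357 + -0.3300i, |z|^2 = 0.1102
Iter 14: z = 0.0364 + -0.3308i, |z|^2 = 0.1108
Iter 15: z = 0.0359 + -0.3313i, |z|^2 = 0.1111
Iter 16: z = 0.0355 + -0.3310i, |z|^2 = 0.1109
Iter 17: z = 0.0357 + -0.3308i, |z|^2 = 0.1107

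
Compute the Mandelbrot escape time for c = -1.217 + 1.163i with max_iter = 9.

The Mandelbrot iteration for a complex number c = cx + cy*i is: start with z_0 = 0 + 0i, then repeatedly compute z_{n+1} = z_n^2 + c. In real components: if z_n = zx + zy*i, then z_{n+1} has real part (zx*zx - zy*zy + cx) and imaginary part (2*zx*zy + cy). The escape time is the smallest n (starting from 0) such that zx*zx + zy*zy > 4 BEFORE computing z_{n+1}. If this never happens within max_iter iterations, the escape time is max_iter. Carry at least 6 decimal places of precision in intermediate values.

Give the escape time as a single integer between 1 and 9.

Answer: 3

Derivation:
z_0 = 0 + 0i, c = -1.2170 + 1.1630i
Iter 1: z = -1.2170 + 1.1630i, |z|^2 = 2.8337
Iter 2: z = -1.0885 + -1.6677i, |z|^2 = 3.9662
Iter 3: z = -2.8136 + 4.7936i, |z|^2 = 30.8949
Escaped at iteration 3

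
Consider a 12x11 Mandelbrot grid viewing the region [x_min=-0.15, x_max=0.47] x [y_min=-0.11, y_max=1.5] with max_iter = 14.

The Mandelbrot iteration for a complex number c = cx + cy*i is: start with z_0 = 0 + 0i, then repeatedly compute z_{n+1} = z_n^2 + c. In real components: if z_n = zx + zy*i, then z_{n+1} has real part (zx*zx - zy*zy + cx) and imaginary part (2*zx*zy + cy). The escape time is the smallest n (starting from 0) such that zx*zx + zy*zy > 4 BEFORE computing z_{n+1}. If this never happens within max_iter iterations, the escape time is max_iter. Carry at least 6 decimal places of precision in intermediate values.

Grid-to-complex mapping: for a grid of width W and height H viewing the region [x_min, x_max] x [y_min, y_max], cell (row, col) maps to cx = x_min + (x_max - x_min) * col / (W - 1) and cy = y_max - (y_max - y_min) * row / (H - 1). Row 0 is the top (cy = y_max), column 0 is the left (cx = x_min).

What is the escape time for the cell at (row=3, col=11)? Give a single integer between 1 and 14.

Answer: 2

Derivation:
z_0 = 0 + 0i, c = 0.4700 + 1.0170i
Iter 1: z = 0.4700 + 1.0170i, |z|^2 = 1.2552
Iter 2: z = -0.3434 + 1.9730i, |z|^2 = 4.0106
Escaped at iteration 2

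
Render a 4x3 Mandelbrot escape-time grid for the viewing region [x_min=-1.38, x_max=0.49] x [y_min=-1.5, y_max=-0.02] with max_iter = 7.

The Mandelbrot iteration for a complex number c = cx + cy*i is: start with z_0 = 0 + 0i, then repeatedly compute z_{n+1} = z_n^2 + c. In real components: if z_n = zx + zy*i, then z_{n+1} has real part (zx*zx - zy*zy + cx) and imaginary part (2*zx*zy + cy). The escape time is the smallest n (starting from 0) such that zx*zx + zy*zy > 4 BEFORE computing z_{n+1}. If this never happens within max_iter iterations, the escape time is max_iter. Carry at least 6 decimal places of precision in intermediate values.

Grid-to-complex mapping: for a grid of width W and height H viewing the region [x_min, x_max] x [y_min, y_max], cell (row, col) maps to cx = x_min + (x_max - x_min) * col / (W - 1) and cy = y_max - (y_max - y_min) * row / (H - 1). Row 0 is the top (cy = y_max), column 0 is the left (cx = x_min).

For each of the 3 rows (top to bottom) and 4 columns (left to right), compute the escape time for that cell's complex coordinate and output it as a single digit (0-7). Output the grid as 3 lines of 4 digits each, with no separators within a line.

Answer: 7775
3473
1222

Derivation:
(row=0, col=0): c = -1.3800 + -0.0200i → escape time 7
(row=0, col=1): c = -0.7567 + -0.0200i → escape time 7
(row=0, col=2): c = -0.1333 + -0.0200i → escape time 7
(row=0, col=3): c = 0.4900 + -0.0200i → escape time 5
(row=1, col=0): c = -1.3800 + -0.7600i → escape time 3
(row=1, col=1): c = -0.7567 + -0.7600i → escape time 4
(row=1, col=2): c = -0.1333 + -0.7600i → escape time 7
(row=1, col=3): c = 0.4900 + -0.7600i → escape time 3
(row=2, col=0): c = -1.3800 + -1.5000i → escape time 1
(row=2, col=1): c = -0.7567 + -1.5000i → escape time 2
(row=2, col=2): c = -0.1333 + -1.5000i → escape time 2
(row=2, col=3): c = 0.4900 + -1.5000i → escape time 2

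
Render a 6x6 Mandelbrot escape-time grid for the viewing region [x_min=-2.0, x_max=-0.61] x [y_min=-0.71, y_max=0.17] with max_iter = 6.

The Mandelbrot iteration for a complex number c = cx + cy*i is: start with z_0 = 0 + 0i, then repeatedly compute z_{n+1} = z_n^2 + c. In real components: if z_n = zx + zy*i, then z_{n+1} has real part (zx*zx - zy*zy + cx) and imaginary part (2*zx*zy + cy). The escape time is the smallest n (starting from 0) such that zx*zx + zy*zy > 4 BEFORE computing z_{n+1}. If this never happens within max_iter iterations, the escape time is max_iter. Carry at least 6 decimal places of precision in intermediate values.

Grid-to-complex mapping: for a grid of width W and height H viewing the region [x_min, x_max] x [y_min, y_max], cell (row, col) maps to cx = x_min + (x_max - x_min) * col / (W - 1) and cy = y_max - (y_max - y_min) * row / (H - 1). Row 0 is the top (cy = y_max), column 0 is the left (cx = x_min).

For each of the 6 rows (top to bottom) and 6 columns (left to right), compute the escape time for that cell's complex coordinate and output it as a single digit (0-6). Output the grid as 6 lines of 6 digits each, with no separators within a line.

(row=0, col=0): c = -2.0000 + 0.1700i → escape time 1
(row=0, col=1): c = -1.7220 + 0.1700i → escape time 4
(row=0, col=2): c = -1.4440 + 0.1700i → escape time 6
(row=0, col=3): c = -1.1660 + 0.1700i → escape time 6
(row=0, col=4): c = -0.8880 + 0.1700i → escape time 6
(row=0, col=5): c = -0.6100 + 0.1700i → escape time 6
(row=1, col=0): c = -2.0000 + -0.0060i → escape time 1
(row=1, col=1): c = -1.7220 + -0.0060i → escape time 6
(row=1, col=2): c = -1.4440 + -0.0060i → escape time 6
(row=1, col=3): c = -1.1660 + -0.0060i → escape time 6
(row=1, col=4): c = -0.8880 + -0.0060i → escape time 6
(row=1, col=5): c = -0.6100 + -0.0060i → escape time 6
(row=2, col=0): c = -2.0000 + -0.1820i → escape time 1
(row=2, col=1): c = -1.7220 + -0.1820i → escape time 4
(row=2, col=2): c = -1.4440 + -0.1820i → escape time 6
(row=2, col=3): c = -1.1660 + -0.1820i → escape time 6
(row=2, col=4): c = -0.8880 + -0.1820i → escape time 6
(row=2, col=5): c = -0.6100 + -0.1820i → escape time 6
(row=3, col=0): c = -2.0000 + -0.3580i → escape time 1
(row=3, col=1): c = -1.7220 + -0.3580i → escape time 3
(row=3, col=2): c = -1.4440 + -0.3580i → escape time 5
(row=3, col=3): c = -1.1660 + -0.3580i → escape time 6
(row=3, col=4): c = -0.8880 + -0.3580i → escape time 6
(row=3, col=5): c = -0.6100 + -0.3580i → escape time 6
(row=4, col=0): c = -2.0000 + -0.5340i → escape time 1
(row=4, col=1): c = -1.7220 + -0.5340i → escape time 3
(row=4, col=2): c = -1.4440 + -0.5340i → escape time 3
(row=4, col=3): c = -1.1660 + -0.5340i → escape time 4
(row=4, col=4): c = -0.8880 + -0.5340i → escape time 5
(row=4, col=5): c = -0.6100 + -0.5340i → escape time 6
(row=5, col=0): c = -2.0000 + -0.7100i → escape time 1
(row=5, col=1): c = -1.7220 + -0.7100i → escape time 3
(row=5, col=2): c = -1.4440 + -0.7100i → escape time 3
(row=5, col=3): c = -1.1660 + -0.7100i → escape time 3
(row=5, col=4): c = -0.8880 + -0.7100i → escape time 4
(row=5, col=5): c = -0.6100 + -0.7100i → escape time 6

Answer: 146666
166666
146666
135666
133456
133346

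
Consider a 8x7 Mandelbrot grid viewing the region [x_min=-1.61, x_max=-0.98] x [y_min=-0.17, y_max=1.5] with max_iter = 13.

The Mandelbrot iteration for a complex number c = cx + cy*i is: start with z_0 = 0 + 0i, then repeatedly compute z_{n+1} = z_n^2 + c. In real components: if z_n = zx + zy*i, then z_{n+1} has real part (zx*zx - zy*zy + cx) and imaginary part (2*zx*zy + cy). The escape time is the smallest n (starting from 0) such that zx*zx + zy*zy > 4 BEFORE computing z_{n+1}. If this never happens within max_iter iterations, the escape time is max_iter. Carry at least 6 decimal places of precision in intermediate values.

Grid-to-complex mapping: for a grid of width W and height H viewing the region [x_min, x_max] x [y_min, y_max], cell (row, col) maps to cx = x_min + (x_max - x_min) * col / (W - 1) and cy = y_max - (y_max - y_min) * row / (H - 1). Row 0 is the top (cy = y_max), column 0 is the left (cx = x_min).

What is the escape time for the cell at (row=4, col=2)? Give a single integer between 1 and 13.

Answer: 4

Derivation:
z_0 = 0 + 0i, c = -1.4300 + 0.3867i
Iter 1: z = -1.4300 + 0.3867i, |z|^2 = 2.1944
Iter 2: z = 0.4654 + -0.7192i, |z|^2 = 0.7338
Iter 3: z = -1.7307 + -0.2827i, |z|^2 = 3.0751
Iter 4: z = 1.4852 + 1.3654i, |z|^2 = 4.0701
Escaped at iteration 4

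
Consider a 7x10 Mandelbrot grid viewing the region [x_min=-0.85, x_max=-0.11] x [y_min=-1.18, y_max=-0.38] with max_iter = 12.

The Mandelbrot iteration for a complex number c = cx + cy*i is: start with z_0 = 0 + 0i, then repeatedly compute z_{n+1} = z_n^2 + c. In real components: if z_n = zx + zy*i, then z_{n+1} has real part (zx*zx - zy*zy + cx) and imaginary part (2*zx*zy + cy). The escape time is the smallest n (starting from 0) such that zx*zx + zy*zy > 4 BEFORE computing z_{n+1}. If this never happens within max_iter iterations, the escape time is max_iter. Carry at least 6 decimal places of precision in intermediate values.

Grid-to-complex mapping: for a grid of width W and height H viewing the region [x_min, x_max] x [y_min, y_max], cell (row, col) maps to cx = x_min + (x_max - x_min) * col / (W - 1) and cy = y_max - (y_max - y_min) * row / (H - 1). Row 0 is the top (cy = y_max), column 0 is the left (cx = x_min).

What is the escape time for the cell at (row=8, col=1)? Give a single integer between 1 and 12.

z_0 = 0 + 0i, c = -0.7267 + -1.0911i
Iter 1: z = -0.7267 + -1.0911i, |z|^2 = 1.7186
Iter 2: z = -1.3891 + 0.4946i, |z|^2 = 2.1744
Iter 3: z = 0.9584 + -2.4654i, |z|^2 = 6.9965
Escaped at iteration 3

Answer: 3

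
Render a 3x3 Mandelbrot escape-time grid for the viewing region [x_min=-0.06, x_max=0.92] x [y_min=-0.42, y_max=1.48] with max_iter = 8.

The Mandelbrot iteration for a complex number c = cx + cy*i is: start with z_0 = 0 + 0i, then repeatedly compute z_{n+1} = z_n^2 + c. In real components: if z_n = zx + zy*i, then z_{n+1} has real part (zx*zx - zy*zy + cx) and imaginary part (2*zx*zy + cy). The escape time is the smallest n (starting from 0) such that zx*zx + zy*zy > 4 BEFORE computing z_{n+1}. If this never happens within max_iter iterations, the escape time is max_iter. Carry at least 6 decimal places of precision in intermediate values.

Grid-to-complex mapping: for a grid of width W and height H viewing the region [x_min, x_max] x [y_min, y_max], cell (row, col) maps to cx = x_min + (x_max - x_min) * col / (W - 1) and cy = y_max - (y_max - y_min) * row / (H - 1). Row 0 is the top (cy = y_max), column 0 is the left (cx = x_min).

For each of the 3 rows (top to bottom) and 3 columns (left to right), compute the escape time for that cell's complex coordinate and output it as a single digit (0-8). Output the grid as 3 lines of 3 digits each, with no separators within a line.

(row=0, col=0): c = -0.0600 + 1.4800i → escape time 2
(row=0, col=1): c = 0.4300 + 1.4800i → escape time 2
(row=0, col=2): c = 0.9200 + 1.4800i → escape time 2
(row=1, col=0): c = -0.0600 + 0.5300i → escape time 8
(row=1, col=1): c = 0.4300 + 0.5300i → escape time 6
(row=1, col=2): c = 0.9200 + 0.5300i → escape time 2
(row=2, col=0): c = -0.0600 + -0.4200i → escape time 8
(row=2, col=1): c = 0.4300 + -0.4200i → escape time 8
(row=2, col=2): c = 0.9200 + -0.4200i → escape time 3

Answer: 222
862
883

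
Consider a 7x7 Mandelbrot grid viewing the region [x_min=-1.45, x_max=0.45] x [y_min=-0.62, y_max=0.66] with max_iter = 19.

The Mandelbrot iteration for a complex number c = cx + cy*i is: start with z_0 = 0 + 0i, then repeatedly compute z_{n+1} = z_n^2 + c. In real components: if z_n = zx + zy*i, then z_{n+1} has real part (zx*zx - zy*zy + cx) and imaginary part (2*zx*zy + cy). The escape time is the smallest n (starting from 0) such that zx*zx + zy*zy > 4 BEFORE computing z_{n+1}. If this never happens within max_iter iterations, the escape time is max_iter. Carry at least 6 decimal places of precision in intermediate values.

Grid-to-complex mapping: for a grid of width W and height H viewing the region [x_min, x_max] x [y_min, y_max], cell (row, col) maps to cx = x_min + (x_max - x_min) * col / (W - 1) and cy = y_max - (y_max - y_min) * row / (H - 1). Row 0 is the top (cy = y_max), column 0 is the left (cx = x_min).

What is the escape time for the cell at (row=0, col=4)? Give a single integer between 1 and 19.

z_0 = 0 + 0i, c = -0.1833 + 0.6600i
Iter 1: z = -0.1833 + 0.6600i, |z|^2 = 0.4692
Iter 2: z = -0.5853 + 0.4180i, |z|^2 = 0.5173
Iter 3: z = -0.0155 + 0.1707i, |z|^2 = 0.0294
Iter 4: z = -0.2122 + 0.6547i, |z|^2 = 0.4737
Iter 5: z = -0.5670 + 0.3821i, |z|^2 = 0.4674
Iter 6: z = -0.0079 + 0.2267i, |z|^2 = 0.0515
Iter 7: z = -0.2347 + 0.6564i, |z|^2 = 0.4860
Iter 8: z = -0.5591 + 0.3519i, |z|^2 = 0.4365
Iter 9: z = 0.0055 + 0.2665i, |z|^2 = 0.0710
Iter 10: z = -0.2543 + 0.6629i, |z|^2 = 0.5041
Iter 11: z = -0.5581 + 0.3228i, |z|^2 = 0.4157
Iter 12: z = 0.0239 + 0.2996i, |z|^2 = 0.0904
Iter 13: z = -0.2725 + 0.6743i, |z|^2 = 0.5290
Iter 14: z = -0.5638 + 0.2924i, |z|^2 = 0.4034
Iter 15: z = 0.0490 + 0.3303i, |z|^2 = 0.1115
Iter 16: z = -0.2900 + 0.6924i, |z|^2 = 0.5635
Iter 17: z = -0.5786 + 0.2584i, |z|^2 = 0.4016
Iter 18: z = 0.0847 + 0.3610i, |z|^2 = 0.1375

Answer: 19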